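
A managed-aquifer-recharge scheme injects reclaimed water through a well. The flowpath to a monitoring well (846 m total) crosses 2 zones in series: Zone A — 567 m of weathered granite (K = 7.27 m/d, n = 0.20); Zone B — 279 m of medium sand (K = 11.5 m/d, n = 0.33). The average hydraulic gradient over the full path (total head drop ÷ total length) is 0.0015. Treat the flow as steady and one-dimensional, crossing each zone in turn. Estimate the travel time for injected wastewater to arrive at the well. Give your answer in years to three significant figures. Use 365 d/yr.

45.4 years

Steady 1-D flow in series ⇒ the Darcy flux q is identical in every zone and the zone head losses add (resistances L/K in series).
Σ(L/K) = 567/7.27 + 279/11.5 = 77.99 + 24.26 = 102.3 d
K_eq = L_total / Σ(L/K) = 846 / 102.3 = 8.274 m/d
q = K_eq · i = 8.274 × 0.0015 = 0.01241 m/d (same in every zone)
Zone A: v = q/n = 0.01241/0.20 = 0.06205 m/d → t_A = 567/0.06205 = 9137 d
Zone B: v = q/n = 0.01241/0.33 = 0.03761 m/d → t_B = 279/0.03761 = 7419 d
Total t = 9137 + 7419 = 16560 d
   = 16560 / 365 = 45.4 yr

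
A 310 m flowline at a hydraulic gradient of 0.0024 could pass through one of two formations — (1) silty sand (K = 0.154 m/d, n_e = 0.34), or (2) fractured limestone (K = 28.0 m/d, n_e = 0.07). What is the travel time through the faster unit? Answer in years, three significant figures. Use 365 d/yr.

Unit 1 (silty sand): v = 0.154×0.0024/0.34 = 0.001087 m/d, t = 310/0.001087 = 285200 d
Unit 2 (fractured limestone): v = 28.0×0.0024/0.07 = 0.9600 m/d, t = 310/0.9600 = 322.9 d
Faster: 322.9 d / 365 = 0.885 yr

0.885 years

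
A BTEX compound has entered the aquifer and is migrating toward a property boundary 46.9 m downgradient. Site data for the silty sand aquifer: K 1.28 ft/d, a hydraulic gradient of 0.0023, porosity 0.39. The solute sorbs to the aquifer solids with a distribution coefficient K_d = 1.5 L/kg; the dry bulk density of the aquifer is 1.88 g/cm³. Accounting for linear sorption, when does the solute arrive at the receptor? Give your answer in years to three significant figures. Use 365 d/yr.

460 years

K = 1.28 ft/d × 0.3048 = 0.3901 m/d
q = Ki = 0.3901 × 0.0023 = 8.973e-4 m/d
v = Ki/n = 0.3901·0.0023/0.39 = 0.002301 m/d
Retardation R = 1 + ρ_b·K_d/n = 1 + 1.88×1.5/0.39 = 8.231
Contaminant velocity v_c = v/R = 0.002301/8.231 = 2.795e-4 m/d
t = L/v_c = 46.9/2.795e-4 = 167800 d
   = 167800/365 = 460 yr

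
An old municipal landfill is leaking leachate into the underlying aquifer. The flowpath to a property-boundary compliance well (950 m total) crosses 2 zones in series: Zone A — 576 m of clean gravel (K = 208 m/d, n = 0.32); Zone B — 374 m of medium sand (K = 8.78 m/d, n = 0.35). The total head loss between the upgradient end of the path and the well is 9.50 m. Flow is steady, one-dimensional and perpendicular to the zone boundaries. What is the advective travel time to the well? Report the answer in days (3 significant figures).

1510 days

Continuity: the same q passes through each zone, so ΔH = q·Σ(L_j/K_j) — the zones act as resistances in series.
Σ(L/K) = 576/208 + 374/8.78 = 2.769 + 42.60 = 45.37 d
q = ΔH / Σ(L/K) = 9.50 / 45.37 = 0.2094 m/d (same in every zone)
Zone A: v = q/n = 0.2094/0.32 = 0.6544 m/d → t_A = 576/0.6544 = 880.2 d
Zone B: v = q/n = 0.2094/0.35 = 0.5983 m/d → t_B = 374/0.5983 = 625.1 d
Total t = 880.2 + 625.1 = 1505 d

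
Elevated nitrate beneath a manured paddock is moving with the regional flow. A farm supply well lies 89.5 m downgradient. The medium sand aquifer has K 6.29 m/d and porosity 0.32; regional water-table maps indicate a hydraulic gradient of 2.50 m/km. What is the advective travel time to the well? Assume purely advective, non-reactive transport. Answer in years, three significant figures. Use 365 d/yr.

Darcy flux q = K·i = 6.29 × 0.0025 = 0.01573 m/d
Seepage velocity v = q / n = 0.01573 / 0.32 = 0.04914 m/d
t = L / v = 89.5 / 0.04914 = 1821 d
   = 1821 / 365 = 4.99 yr

4.99 years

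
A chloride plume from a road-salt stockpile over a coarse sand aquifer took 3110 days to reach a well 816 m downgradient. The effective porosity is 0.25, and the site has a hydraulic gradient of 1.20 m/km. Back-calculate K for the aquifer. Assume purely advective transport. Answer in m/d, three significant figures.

v = L / t = 816 / 3110 = 0.2624 m/d
K = v · n / i = 0.2624 × 0.25 / 0.0012 = 54.7 m/d

54.7 m/d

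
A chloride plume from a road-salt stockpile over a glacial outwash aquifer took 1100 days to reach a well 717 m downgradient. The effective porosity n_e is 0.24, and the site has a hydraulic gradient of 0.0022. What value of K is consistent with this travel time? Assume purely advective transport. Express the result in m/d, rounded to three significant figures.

71.1 m/d

v = L / t = 717 / 1100 = 0.6518 m/d
K = v · n / i = 0.6518 × 0.24 / 0.0022 = 71.1 m/d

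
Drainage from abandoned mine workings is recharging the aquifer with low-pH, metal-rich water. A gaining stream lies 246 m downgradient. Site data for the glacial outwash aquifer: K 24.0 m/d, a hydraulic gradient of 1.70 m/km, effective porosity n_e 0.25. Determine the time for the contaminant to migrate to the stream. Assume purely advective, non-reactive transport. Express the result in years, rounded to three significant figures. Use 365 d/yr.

Darcy flux q = K·i = 24.0 × 0.0017 = 0.04080 m/d
v_s = q/n_e = 0.04080/0.25 = 0.1632 m/d
t = L / v = 246 / 0.1632 = 1507 d
   = 1507 / 365 = 4.13 yr

4.13 years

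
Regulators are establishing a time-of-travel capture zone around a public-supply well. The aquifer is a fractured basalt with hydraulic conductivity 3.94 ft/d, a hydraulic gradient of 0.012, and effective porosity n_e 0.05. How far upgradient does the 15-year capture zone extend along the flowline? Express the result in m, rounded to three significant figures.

K = 3.94 ft/d × 0.3048 = 1.201 m/d
Specific discharge q = 1.201 × 0.012 = 0.01441 m/d
v_s = q/n_e = 0.01441/0.05 = 0.2882 m/d
T = 15 yr × 365 = 5475 d
L = v × T = 0.2882 × 5475 = 1578 m

1580 m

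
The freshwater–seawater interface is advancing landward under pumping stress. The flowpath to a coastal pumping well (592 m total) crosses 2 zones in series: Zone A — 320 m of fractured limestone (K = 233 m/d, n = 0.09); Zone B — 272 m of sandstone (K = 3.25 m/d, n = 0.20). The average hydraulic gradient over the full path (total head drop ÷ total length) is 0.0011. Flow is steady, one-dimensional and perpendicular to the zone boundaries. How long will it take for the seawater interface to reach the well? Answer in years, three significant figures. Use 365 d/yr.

29.8 years

Continuity: the same q passes through each zone, so ΔH = q·Σ(L_j/K_j) — the zones act as resistances in series.
Σ(L/K) = 320/233 + 272/3.25 = 1.373 + 83.69 = 85.07 d
K_eq = L_total / Σ(L/K) = 592 / 85.07 = 6.959 m/d
q = K_eq · i = 6.959 × 0.0011 = 0.007655 m/d (same in every zone)
Zone A: v = q/n = 0.007655/0.09 = 0.08506 m/d → t_A = 320/0.08506 = 3762 d
Zone B: v = q/n = 0.007655/0.20 = 0.03828 m/d → t_B = 272/0.03828 = 7106 d
Total t = 3762 + 7106 = 10870 d
   = 10870 / 365 = 29.8 yr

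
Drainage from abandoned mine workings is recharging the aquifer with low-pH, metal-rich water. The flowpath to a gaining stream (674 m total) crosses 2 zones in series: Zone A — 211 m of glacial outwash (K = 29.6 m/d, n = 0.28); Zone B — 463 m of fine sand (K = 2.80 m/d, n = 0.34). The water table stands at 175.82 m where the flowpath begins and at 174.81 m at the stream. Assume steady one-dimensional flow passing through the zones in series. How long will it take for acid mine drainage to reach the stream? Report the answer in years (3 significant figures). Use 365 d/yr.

Total head drop ΔH = 175.82 − 174.81 = 1.01 m
Continuity: the same q passes through each zone, so ΔH = q·Σ(L_j/K_j) — the zones act as resistances in series.
Σ(L/K) = 211/29.6 + 463/2.80 = 7.128 + 165.4 = 172.5 d
q = ΔH / Σ(L/K) = 1.01 / 172.5 = 0.005856 m/d (same in every zone)
Zone A: v = q/n = 0.005856/0.28 = 0.02091 m/d → t_A = 211/0.02091 = 10090 d
Zone B: v = q/n = 0.005856/0.34 = 0.01722 m/d → t_B = 463/0.01722 = 26880 d
Total t = 10090 + 26880 = 36970 d
   = 36970 / 365 = 101 yr

101 years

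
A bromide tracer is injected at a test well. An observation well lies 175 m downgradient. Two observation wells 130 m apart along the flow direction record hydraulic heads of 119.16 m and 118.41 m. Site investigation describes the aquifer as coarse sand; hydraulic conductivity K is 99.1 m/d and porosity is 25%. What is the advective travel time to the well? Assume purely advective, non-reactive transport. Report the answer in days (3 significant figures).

Hydraulic gradient i = (119.16 − 118.41) / 130 = 0.75 / 130 = 0.005769
Darcy flux q = K·i = 99.1 × 0.005769 = 0.5717 m/d
Average linear velocity = 0.5717 / 0.25 = 2.287 m/d
t = L / v = 175 / 2.287 = 76.52 d

76.5 days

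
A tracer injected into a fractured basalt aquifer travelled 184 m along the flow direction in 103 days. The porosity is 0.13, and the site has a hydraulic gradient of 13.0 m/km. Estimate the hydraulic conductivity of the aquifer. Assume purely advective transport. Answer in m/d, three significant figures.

v = L / t = 184 / 103 = 1.786 m/d
K = v · n / i = 1.786 × 0.13 / 0.013 = 17.9 m/d

17.9 m/d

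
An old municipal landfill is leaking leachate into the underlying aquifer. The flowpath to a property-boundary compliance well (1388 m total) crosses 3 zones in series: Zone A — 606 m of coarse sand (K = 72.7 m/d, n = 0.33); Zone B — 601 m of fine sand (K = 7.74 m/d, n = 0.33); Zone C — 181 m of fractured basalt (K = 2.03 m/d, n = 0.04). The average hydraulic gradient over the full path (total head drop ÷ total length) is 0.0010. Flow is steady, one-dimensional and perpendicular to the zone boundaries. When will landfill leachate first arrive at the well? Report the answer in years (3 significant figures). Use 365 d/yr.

Steady 1-D flow in series ⇒ the Darcy flux q is identical in every zone and the zone head losses add (resistances L/K in series).
Σ(L/K) = 606/72.7 + 601/7.74 + 181/2.03 = 8.336 + 77.65 + 89.16 = 175.1 d
K_eq = L_total / Σ(L/K) = 1388 / 175.1 = 7.925 m/d
q = K_eq · i = 7.925 × 0.0010 = 0.007925 m/d (same in every zone)
Zone A: v = q/n = 0.007925/0.33 = 0.02401 m/d → t_A = 606/0.02401 = 25230 d
Zone B: v = q/n = 0.007925/0.33 = 0.02401 m/d → t_B = 601/0.02401 = 25030 d
Zone C: v = q/n = 0.007925/0.04 = 0.1981 m/d → t_C = 181/0.1981 = 913.6 d
Total t = 25230 + 25030 + 913.6 = 51170 d
   = 51170 / 365 = 140 yr

140 years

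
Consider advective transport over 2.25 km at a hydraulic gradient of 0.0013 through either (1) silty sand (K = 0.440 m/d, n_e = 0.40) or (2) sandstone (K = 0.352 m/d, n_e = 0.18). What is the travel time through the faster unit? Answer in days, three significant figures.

885000 days

Unit 1 (silty sand): v = 0.440×0.0013/0.40 = 0.001430 m/d, t = 2250/0.001430 = 1.573e6 d
Unit 2 (sandstone): v = 0.352×0.0013/0.18 = 0.002542 m/d, t = 2250/0.002542 = 885100 d
Faster unit: t = 885000 d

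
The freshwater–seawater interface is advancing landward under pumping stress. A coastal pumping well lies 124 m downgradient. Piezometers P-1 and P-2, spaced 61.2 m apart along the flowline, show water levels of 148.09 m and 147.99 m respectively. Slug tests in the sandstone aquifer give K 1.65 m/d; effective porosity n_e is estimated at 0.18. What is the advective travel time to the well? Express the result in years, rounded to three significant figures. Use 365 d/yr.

Hydraulic gradient i = (148.09 − 147.99) / 61.2 = 0.10 / 61.2 = 0.001634
Specific discharge q = 1.65 × 0.001634 = 0.002696 m/d
Seepage velocity v = q / n = 0.002696 / 0.18 = 0.01498 m/d
t = L / v = 124 / 0.01498 = 8279 d
   = 8279 / 365 = 22.7 yr

22.7 years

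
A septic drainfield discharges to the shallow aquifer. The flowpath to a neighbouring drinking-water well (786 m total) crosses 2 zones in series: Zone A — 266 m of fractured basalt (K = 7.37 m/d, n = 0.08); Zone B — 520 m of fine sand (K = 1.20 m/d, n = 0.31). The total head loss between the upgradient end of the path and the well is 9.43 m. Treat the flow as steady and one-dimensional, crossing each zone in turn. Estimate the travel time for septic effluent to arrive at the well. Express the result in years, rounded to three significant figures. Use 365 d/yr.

Steady 1-D flow in series ⇒ the Darcy flux q is identical in every zone and the zone head losses add (resistances L/K in series).
Σ(L/K) = 266/7.37 + 520/1.20 = 36.09 + 433.3 = 469.4 d
q = ΔH / Σ(L/K) = 9.43 / 469.4 = 0.02009 m/d (same in every zone)
Zone A: v = q/n = 0.02009/0.08 = 0.2511 m/d → t_A = 266/0.2511 = 1059 d
Zone B: v = q/n = 0.02009/0.31 = 0.06480 m/d → t_B = 520/0.06480 = 8025 d
Total t = 1059 + 8025 = 9084 d
   = 9084 / 365 = 24.9 yr

24.9 years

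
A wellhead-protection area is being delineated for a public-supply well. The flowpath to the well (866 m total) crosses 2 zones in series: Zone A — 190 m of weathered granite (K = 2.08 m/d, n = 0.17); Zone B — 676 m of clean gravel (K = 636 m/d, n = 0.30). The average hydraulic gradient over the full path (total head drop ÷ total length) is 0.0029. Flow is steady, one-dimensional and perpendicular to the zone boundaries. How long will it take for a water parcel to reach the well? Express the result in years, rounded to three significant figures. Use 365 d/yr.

Steady 1-D flow in series ⇒ the Darcy flux q is identical in every zone and the zone head losses add (resistances L/K in series).
Σ(L/K) = 190/2.08 + 676/636 = 91.35 + 1.063 = 92.41 d
K_eq = L_total / Σ(L/K) = 866 / 92.41 = 9.371 m/d
q = K_eq · i = 9.371 × 0.0029 = 0.02718 m/d (same in every zone)
Zone A: v = q/n = 0.02718/0.17 = 0.1599 m/d → t_A = 190/0.1599 = 1189 d
Zone B: v = q/n = 0.02718/0.30 = 0.09059 m/d → t_B = 676/0.09059 = 7462 d
Total t = 1189 + 7462 = 8651 d
   = 8651 / 365 = 23.7 yr

23.7 years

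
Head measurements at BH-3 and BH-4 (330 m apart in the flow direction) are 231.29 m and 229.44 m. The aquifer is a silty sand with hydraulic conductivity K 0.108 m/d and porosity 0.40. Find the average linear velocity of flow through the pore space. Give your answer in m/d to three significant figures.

Hydraulic gradient i = (231.29 − 229.44) / 330 = 1.85 / 330 = 0.005606
Specific discharge q = 0.108 × 0.005606 = 6.055e-4 m/d
v = Ki/n = 0.108·0.005606/0.40 = 0.001514 m/d

0.00151 m/d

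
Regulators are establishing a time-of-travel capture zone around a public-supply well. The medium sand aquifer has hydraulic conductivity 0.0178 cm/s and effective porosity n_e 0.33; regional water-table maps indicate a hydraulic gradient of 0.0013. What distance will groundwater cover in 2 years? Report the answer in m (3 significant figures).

44.2 m

K = 0.0178 cm/s × 864 = 15.38 m/d
q = Ki = 15.38 × 0.0013 = 0.01999 m/d
Average linear velocity = 0.01999 / 0.33 = 0.06058 m/d
T = 2 yr × 365 = 730 d
L = v × T = 0.06058 × 730 = 44.23 m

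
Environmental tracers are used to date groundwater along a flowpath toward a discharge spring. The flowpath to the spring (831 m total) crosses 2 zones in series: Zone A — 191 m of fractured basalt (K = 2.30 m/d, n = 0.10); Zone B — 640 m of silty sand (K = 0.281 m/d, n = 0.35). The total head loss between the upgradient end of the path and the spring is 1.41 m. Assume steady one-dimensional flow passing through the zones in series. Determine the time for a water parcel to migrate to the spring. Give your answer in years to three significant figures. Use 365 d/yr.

1120 years

Steady 1-D flow in series ⇒ the Darcy flux q is identical in every zone and the zone head losses add (resistances L/K in series).
Σ(L/K) = 191/2.30 + 640/0.281 = 83.04 + 2278 = 2361 d
q = ΔH / Σ(L/K) = 1.41 / 2361 = 5.973e-4 m/d (same in every zone)
Zone A: v = q/n = 5.973e-4/0.10 = 0.005973 m/d → t_A = 191/0.005973 = 31980 d
Zone B: v = q/n = 5.973e-4/0.35 = 0.001707 m/d → t_B = 640/0.001707 = 375000 d
Total t = 31980 + 375000 = 407000 d
   = 407000 / 365 = 1120 yr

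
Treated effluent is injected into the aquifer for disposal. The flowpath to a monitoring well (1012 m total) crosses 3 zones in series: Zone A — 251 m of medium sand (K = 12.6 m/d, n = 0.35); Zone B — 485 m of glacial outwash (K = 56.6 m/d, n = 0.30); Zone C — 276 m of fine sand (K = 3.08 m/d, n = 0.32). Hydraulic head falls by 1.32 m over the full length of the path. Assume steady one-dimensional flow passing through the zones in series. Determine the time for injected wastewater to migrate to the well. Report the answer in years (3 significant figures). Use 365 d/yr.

78.8 years

Continuity: the same q passes through each zone, so ΔH = q·Σ(L_j/K_j) — the zones act as resistances in series.
Σ(L/K) = 251/12.6 + 485/56.6 + 276/3.08 = 19.92 + 8.569 + 89.61 = 118.1 d
q = ΔH / Σ(L/K) = 1.32 / 118.1 = 0.01118 m/d (same in every zone)
Zone A: v = q/n = 0.01118/0.35 = 0.03193 m/d → t_A = 251/0.03193 = 7860 d
Zone B: v = q/n = 0.01118/0.30 = 0.03726 m/d → t_B = 485/0.03726 = 13020 d
Zone C: v = q/n = 0.01118/0.32 = 0.03493 m/d → t_C = 276/0.03493 = 7902 d
Total t = 7860 + 13020 + 7902 = 28780 d
   = 28780 / 365 = 78.8 yr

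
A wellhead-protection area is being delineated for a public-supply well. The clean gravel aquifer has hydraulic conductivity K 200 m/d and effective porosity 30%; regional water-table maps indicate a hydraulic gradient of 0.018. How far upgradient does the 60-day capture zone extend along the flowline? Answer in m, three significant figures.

720 m

Specific discharge q = 200 × 0.018 = 3.600 m/d
v_s = q/n_e = 3.600/0.30 = 12.00 m/d
L = v × T = 12.00 × 60 = 720.0 m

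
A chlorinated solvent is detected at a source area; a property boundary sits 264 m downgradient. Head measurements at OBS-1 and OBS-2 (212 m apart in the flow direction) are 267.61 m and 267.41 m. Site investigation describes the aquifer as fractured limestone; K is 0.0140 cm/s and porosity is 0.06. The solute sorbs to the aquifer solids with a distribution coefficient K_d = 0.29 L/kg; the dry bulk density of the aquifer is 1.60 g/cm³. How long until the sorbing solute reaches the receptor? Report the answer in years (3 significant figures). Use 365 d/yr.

Hydraulic gradient i = (267.61 − 267.41) / 212 = 0.20 / 212 = 9.434e-4
K = 0.0140 cm/s × 864 = 12.10 m/d
Darcy flux q = K·i = 12.10 × 9.434e-4 = 0.01141 m/d
Average linear velocity = 0.01141 / 0.06 = 0.1902 m/d
Retardation R = 1 + ρ_b·K_d/n = 1 + 1.60×0.29/0.06 = 8.733
Contaminant velocity v_c = v/R = 0.1902/8.733 = 0.02178 m/d
t = L/v_c = 264/0.02178 = 12120 d
   = 12120/365 = 33.2 yr

33.2 years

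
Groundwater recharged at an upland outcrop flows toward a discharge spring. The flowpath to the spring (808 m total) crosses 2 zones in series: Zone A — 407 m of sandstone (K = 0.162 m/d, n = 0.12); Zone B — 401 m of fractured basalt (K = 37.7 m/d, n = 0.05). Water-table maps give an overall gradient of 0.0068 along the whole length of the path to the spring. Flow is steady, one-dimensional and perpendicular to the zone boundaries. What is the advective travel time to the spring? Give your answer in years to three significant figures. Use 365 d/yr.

For zones in series the flux q is common to all zones; the equivalent conductivity is the harmonic (thickness-weighted) mean, K_eq = L_total / Σ(L_j/K_j).
Σ(L/K) = 407/0.162 + 401/37.7 = 2512 + 10.64 = 2523 d
K_eq = L_total / Σ(L/K) = 808 / 2523 = 0.3203 m/d
q = K_eq · i = 0.3203 × 0.0068 = 0.002178 m/d (same in every zone)
Zone A: v = q/n = 0.002178/0.12 = 0.01815 m/d → t_A = 407/0.01815 = 22430 d
Zone B: v = q/n = 0.002178/0.05 = 0.04355 m/d → t_B = 401/0.04355 = 9207 d
Total t = 22430 + 9207 = 31630 d
   = 31630 / 365 = 86.7 yr

86.7 years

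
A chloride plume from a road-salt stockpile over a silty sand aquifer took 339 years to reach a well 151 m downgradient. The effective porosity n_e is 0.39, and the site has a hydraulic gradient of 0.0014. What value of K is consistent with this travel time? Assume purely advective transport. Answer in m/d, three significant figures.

0.340 m/d

t = 339 years = 123700 d
v = L / t = 151 / 123700 = 0.001220 m/d
K = v · n / i = 0.001220 × 0.39 / 0.0014 = 0.340 m/d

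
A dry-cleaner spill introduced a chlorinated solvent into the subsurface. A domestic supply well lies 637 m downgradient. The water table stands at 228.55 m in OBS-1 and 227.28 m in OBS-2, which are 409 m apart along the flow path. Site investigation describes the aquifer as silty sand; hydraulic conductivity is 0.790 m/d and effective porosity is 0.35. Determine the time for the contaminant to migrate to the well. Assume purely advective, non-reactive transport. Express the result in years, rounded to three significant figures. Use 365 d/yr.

249 years

Hydraulic gradient i = (228.55 − 227.28) / 409 = 1.27 / 409 = 0.003105
Specific discharge q = 0.790 × 0.003105 = 0.002453 m/d
v = Ki/n = 0.790·0.003105/0.35 = 0.007009 m/d
t = L / v = 637 / 0.007009 = 90890 d
   = 90890 / 365 = 249 yr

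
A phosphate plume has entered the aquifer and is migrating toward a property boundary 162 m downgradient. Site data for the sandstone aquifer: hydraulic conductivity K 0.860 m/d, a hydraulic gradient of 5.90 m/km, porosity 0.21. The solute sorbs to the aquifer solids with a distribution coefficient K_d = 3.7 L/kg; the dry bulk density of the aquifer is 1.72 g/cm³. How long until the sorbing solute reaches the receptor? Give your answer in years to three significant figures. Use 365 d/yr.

575 years

Specific discharge q = 0.860 × 0.0059 = 0.005074 m/d
Average linear velocity = 0.005074 / 0.21 = 0.02416 m/d
Retardation R = 1 + ρ_b·K_d/n = 1 + 1.72×3.7/0.21 = 31.30
Contaminant velocity v_c = v/R = 0.02416/31.30 = 7.718e-4 m/d
t = L/v_c = 162/7.718e-4 = 209900 d
   = 209900/365 = 575 yr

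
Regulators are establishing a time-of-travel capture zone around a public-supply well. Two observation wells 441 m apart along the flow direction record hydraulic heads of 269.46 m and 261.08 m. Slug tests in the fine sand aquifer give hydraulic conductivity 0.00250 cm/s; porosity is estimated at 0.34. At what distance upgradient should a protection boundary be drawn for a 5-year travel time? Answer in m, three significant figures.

Hydraulic gradient i = (269.46 − 261.08) / 441 = 8.38 / 441 = 0.01900
K = 0.00250 cm/s × 864 = 2.160 m/d
Darcy flux q = K·i = 2.160 × 0.01900 = 0.04104 m/d
Average linear velocity = 0.04104 / 0.34 = 0.1207 m/d
T = 5 yr × 365 = 1825 d
L = v × T = 0.1207 × 1825 = 220.3 m

220 m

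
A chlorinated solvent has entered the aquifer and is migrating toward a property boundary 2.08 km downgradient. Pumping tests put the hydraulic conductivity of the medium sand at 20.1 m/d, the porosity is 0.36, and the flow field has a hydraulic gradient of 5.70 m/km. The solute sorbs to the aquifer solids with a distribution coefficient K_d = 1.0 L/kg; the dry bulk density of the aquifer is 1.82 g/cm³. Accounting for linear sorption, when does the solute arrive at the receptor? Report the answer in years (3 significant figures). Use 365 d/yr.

108 years

Specific discharge q = 20.1 × 0.0057 = 0.1146 m/d
v = Ki/n = 20.1·0.0057/0.36 = 0.3183 m/d
Retardation R = 1 + ρ_b·K_d/n = 1 + 1.82×1.0/0.36 = 6.056
Contaminant velocity v_c = v/R = 0.3183/6.056 = 0.05256 m/d
L = 2.08 km = 2080 m
t = L/v_c = 2080/0.05256 = 39580 d
   = 39580/365 = 108 yr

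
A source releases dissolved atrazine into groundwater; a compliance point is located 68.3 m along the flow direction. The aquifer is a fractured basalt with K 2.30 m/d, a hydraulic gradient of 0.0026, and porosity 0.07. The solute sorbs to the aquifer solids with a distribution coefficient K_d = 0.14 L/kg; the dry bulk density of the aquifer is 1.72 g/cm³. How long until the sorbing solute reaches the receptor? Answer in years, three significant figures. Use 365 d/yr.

Specific discharge q = 2.30 × 0.0026 = 0.005980 m/d
v_s = q/n_e = 0.005980/0.07 = 0.08543 m/d
Retardation R = 1 + ρ_b·K_d/n = 1 + 1.72×0.14/0.07 = 4.440
Contaminant velocity v_c = v/R = 0.08543/4.440 = 0.01924 m/d
t = L/v_c = 68.3/0.01924 = 3550 d
   = 3550/365 = 9.73 yr

9.73 years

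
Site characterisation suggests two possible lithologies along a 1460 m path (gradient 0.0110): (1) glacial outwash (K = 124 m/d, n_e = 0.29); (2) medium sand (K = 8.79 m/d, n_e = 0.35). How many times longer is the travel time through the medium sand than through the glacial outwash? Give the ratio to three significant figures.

17.0

Unit 1 (glacial outwash): v = 124×0.011/0.29 = 4.703 m/d, t = 1460/4.703 = 310.4 d
Unit 2 (medium sand): v = 8.79×0.011/0.35 = 0.2763 m/d, t = 1460/0.2763 = 5285 d
t(medium sand) / t(glacial outwash) = 5285/310.4 = 17.0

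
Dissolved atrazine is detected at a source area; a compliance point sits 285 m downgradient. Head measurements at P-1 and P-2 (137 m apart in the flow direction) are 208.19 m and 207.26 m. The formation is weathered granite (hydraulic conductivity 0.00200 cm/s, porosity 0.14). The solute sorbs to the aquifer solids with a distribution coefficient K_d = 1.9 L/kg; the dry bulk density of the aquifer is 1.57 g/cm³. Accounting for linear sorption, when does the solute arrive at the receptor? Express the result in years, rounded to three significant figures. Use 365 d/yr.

Hydraulic gradient i = (208.19 − 207.26) / 137 = 0.93 / 137 = 0.006788
K = 0.00200 cm/s × 864 = 1.728 m/d
Specific discharge q = 1.728 × 0.006788 = 0.01173 m/d
Seepage velocity v = q / n = 0.01173 / 0.14 = 0.08379 m/d
Retardation R = 1 + ρ_b·K_d/n = 1 + 1.57×1.9/0.14 = 22.31
Contaminant velocity v_c = v/R = 0.08379/22.31 = 0.003756 m/d
t = L/v_c = 285/0.003756 = 75880 d
   = 75880/365 = 208 yr

208 years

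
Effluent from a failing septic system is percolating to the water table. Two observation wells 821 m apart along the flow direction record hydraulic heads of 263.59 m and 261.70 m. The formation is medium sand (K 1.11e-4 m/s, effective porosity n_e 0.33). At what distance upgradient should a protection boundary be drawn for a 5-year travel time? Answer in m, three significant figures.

122 m

Hydraulic gradient i = (263.59 − 261.70) / 821 = 1.89 / 821 = 0.002302
K = 1.11e-4 m/s × 86400 s/d = 9.590 m/d
Darcy flux q = K·i = 9.590 × 0.002302 = 0.02208 m/d
v_s = q/n_e = 0.02208/0.33 = 0.06690 m/d
T = 5 yr × 365 = 1825 d
L = v × T = 0.06690 × 1825 = 122.1 m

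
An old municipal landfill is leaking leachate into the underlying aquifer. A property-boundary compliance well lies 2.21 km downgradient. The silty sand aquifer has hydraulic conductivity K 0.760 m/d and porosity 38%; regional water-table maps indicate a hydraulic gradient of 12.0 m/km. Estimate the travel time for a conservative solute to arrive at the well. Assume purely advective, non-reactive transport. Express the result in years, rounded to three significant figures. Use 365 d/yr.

252 years

Darcy flux q = K·i = 0.760 × 0.012 = 0.009120 m/d
v_s = q/n_e = 0.009120/0.38 = 0.02400 m/d
L = 2.21 km = 2210 m
t = L / v = 2210 / 0.02400 = 92080 d
   = 92080 / 365 = 252 yr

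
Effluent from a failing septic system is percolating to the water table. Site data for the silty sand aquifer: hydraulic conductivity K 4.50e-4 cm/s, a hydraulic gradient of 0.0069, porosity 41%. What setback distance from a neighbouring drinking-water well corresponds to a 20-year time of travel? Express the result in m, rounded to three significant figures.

K = 4.50e-4 cm/s × 864 = 0.3888 m/d
Darcy flux q = K·i = 0.3888 × 0.0069 = 0.002683 m/d
v = Ki/n = 0.3888·0.0069/0.41 = 0.006543 m/d
T = 20 yr × 365 = 7300 d
L = v × T = 0.006543 × 7300 = 47.77 m

47.8 m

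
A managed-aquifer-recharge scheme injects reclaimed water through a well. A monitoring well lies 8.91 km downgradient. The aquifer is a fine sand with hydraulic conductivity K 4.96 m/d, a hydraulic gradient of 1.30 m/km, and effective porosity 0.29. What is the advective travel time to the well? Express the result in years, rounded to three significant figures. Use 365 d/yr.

Specific discharge q = 4.96 × 0.0013 = 0.006448 m/d
v_s = q/n_e = 0.006448/0.29 = 0.02223 m/d
L = 8.91 km = 8910 m
t = L / v = 8910 / 0.02223 = 400700 d
   = 400700 / 365 = 1100 yr

1100 years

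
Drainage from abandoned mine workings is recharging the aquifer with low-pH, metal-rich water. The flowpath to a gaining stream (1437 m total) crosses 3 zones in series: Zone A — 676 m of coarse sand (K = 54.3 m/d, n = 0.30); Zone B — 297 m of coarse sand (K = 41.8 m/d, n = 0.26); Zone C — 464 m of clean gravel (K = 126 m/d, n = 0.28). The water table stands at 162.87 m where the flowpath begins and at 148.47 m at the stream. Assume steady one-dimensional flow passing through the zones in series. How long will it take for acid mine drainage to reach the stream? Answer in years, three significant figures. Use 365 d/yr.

1.81 years

Total head drop ΔH = 162.87 − 148.47 = 14.40 m
Steady 1-D flow in series ⇒ the Darcy flux q is identical in every zone and the zone head losses add (resistances L/K in series).
Σ(L/K) = 676/54.3 + 297/41.8 + 464/126 = 12.45 + 7.105 + 3.683 = 23.24 d
q = ΔH / Σ(L/K) = 14.40 / 23.24 = 0.6197 m/d (same in every zone)
Zone A: v = q/n = 0.6197/0.30 = 2.066 m/d → t_A = 676/2.066 = 327.3 d
Zone B: v = q/n = 0.6197/0.26 = 2.383 m/d → t_B = 297/2.383 = 124.6 d
Zone C: v = q/n = 0.6197/0.28 = 2.213 m/d → t_C = 464/2.213 = 209.7 d
Total t = 327.3 + 124.6 + 209.7 = 661.5 d
   = 661.5 / 365 = 1.81 yr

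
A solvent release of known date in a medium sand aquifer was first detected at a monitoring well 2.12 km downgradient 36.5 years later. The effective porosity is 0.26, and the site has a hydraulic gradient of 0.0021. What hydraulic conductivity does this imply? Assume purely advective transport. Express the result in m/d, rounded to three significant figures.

19.7 m/d

t = 36.5 years = 13320 d
L = 2.12 km = 2120 m
v = L / t = 2120 / 13320 = 0.1591 m/d
K = v · n / i = 0.1591 × 0.26 / 0.0021 = 19.7 m/d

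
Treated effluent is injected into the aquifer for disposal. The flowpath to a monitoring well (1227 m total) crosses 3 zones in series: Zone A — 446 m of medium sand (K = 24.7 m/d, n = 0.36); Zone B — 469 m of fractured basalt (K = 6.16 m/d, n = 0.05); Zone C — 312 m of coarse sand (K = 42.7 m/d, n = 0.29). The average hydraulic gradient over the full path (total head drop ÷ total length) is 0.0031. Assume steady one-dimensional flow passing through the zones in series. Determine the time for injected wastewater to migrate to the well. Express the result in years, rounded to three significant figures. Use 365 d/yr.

20.1 years

Steady 1-D flow in series ⇒ the Darcy flux q is identical in every zone and the zone head losses add (resistances L/K in series).
Σ(L/K) = 446/24.7 + 469/6.16 + 312/42.7 = 18.06 + 76.14 + 7.307 = 101.5 d
K_eq = L_total / Σ(L/K) = 1227 / 101.5 = 12.09 m/d
q = K_eq · i = 12.09 × 0.0031 = 0.03747 m/d (same in every zone)
Zone A: v = q/n = 0.03747/0.36 = 0.1041 m/d → t_A = 446/0.1041 = 4284 d
Zone B: v = q/n = 0.03747/0.05 = 0.7495 m/d → t_B = 469/0.7495 = 625.8 d
Zone C: v = q/n = 0.03747/0.29 = 0.1292 m/d → t_C = 312/0.1292 = 2414 d
Total t = 4284 + 625.8 + 2414 = 7325 d
   = 7325 / 365 = 20.1 yr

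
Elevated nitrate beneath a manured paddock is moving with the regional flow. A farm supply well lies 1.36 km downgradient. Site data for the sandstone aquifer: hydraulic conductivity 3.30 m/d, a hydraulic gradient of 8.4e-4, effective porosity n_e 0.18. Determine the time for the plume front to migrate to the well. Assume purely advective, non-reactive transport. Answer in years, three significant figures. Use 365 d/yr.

Specific discharge q = 3.30 × 8.4e-4 = 0.002772 m/d
v_s = q/n_e = 0.002772/0.18 = 0.01540 m/d
L = 1.36 km = 1360 m
t = L / v = 1360 / 0.01540 = 88310 d
   = 88310 / 365 = 242 yr

242 years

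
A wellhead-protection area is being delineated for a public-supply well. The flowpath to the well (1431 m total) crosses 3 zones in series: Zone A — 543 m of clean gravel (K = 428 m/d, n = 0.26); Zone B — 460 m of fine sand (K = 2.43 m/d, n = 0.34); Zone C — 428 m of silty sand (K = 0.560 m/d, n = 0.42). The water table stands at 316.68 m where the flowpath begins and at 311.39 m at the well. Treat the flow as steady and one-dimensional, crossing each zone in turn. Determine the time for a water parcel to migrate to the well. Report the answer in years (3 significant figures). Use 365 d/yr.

236 years

Total head drop ΔH = 316.68 − 311.39 = 5.29 m
Steady 1-D flow in series ⇒ the Darcy flux q is identical in every zone and the zone head losses add (resistances L/K in series).
Σ(L/K) = 543/428 + 460/2.43 + 428/0.560 = 1.269 + 189.3 + 764.3 = 954.9 d
q = ΔH / Σ(L/K) = 5.29 / 954.9 = 0.005540 m/d (same in every zone)
Zone A: v = q/n = 0.005540/0.26 = 0.02131 m/d → t_A = 543/0.02131 = 25480 d
Zone B: v = q/n = 0.005540/0.34 = 0.01629 m/d → t_B = 460/0.01629 = 28230 d
Zone C: v = q/n = 0.005540/0.42 = 0.01319 m/d → t_C = 428/0.01319 = 32450 d
Total t = 25480 + 28230 + 32450 = 86160 d
   = 86160 / 365 = 236 yr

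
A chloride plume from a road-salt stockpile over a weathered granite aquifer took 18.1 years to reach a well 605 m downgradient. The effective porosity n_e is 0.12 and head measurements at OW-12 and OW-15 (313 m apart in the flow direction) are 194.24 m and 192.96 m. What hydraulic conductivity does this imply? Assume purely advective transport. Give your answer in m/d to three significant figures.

Hydraulic gradient i = (194.24 − 192.96) / 313 = 1.28 / 313 = 0.004089
t = 18.1 years = 6607 d
v = L / t = 605 / 6607 = 0.09158 m/d
K = v · n / i = 0.09158 × 0.12 / 0.004089 = 2.69 m/d

2.69 m/d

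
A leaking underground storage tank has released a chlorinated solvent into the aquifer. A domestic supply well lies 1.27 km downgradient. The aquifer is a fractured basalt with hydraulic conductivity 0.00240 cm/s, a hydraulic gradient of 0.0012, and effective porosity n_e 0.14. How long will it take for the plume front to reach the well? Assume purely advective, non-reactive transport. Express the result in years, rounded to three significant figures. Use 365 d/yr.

196 years

K = 0.00240 cm/s × 864 = 2.074 m/d
Darcy flux q = K·i = 2.074 × 0.0012 = 0.002488 m/d
Seepage velocity v = q / n = 0.002488 / 0.14 = 0.01777 m/d
L = 1.27 km = 1270 m
t = L / v = 1270 / 0.01777 = 71450 d
   = 71450 / 365 = 196 yr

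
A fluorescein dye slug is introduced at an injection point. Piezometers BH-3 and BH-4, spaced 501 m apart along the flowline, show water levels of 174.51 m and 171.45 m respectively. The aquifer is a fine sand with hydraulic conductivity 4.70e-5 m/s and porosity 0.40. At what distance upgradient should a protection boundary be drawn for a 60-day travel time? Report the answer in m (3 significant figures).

3.72 m

Hydraulic gradient i = (174.51 − 171.45) / 501 = 3.06 / 501 = 0.006108
K = 4.70e-5 m/s × 86400 s/d = 4.061 m/d
Specific discharge q = 4.061 × 0.006108 = 0.02480 m/d
Average linear velocity = 0.02480 / 0.40 = 0.06201 m/d
L = v × T = 0.06201 × 60 = 3.720 m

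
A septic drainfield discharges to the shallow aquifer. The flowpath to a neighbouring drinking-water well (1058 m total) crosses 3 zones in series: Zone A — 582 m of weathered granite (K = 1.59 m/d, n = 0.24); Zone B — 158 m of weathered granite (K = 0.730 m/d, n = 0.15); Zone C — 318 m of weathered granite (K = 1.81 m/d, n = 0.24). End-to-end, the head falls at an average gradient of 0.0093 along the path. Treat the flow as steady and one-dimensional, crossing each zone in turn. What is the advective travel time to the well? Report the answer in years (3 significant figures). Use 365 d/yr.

For zones in series the flux q is common to all zones; the equivalent conductivity is the harmonic (thickness-weighted) mean, K_eq = L_total / Σ(L_j/K_j).
Σ(L/K) = 582/1.59 + 158/0.730 + 318/1.81 = 366.0 + 216.4 + 175.7 = 758.2 d
K_eq = L_total / Σ(L/K) = 1058 / 758.2 = 1.395 m/d
q = K_eq · i = 1.395 × 0.0093 = 0.01298 m/d (same in every zone)
Zone A: v = q/n = 0.01298/0.24 = 0.05407 m/d → t_A = 582/0.05407 = 10760 d
Zone B: v = q/n = 0.01298/0.15 = 0.08652 m/d → t_B = 158/0.08652 = 1826 d
Zone C: v = q/n = 0.01298/0.24 = 0.05407 m/d → t_C = 318/0.05407 = 5881 d
Total t = 10760 + 1826 + 5881 = 18470 d
   = 18470 / 365 = 50.6 yr

50.6 years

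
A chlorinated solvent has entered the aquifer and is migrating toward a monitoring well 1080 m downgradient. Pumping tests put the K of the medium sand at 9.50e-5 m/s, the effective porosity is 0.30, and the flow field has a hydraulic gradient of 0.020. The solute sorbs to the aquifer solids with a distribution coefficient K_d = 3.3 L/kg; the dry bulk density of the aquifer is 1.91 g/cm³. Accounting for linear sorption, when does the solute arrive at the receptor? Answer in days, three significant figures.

43400 days

K = 9.50e-5 m/s × 86400 s/d = 8.208 m/d
q = Ki = 8.208 × 0.020 = 0.1642 m/d
v = Ki/n = 8.208·0.020/0.30 = 0.5472 m/d
Retardation R = 1 + ρ_b·K_d/n = 1 + 1.91×3.3/0.30 = 22.01
Contaminant velocity v_c = v/R = 0.5472/22.01 = 0.02486 m/d
t = L/v_c = 1080/0.02486 = 43440 d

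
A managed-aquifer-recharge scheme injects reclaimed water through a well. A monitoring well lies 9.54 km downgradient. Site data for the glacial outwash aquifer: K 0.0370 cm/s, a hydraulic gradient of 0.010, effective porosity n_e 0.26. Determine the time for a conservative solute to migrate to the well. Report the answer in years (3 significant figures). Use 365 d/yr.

K = 0.0370 cm/s × 864 = 31.97 m/d
Darcy flux q = K·i = 31.97 × 0.010 = 0.3197 m/d
Seepage velocity v = q / n = 0.3197 / 0.26 = 1.230 m/d
L = 9.54 km = 9540 m
t = L / v = 9540 / 1.230 = 7759 d
   = 7759 / 365 = 21.3 yr

21.3 years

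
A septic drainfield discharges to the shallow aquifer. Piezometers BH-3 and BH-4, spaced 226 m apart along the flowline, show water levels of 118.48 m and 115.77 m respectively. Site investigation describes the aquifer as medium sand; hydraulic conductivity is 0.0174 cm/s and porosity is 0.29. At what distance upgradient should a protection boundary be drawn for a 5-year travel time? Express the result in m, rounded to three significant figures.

Hydraulic gradient i = (118.48 − 115.77) / 226 = 2.71 / 226 = 0.01199
K = 0.0174 cm/s × 864 = 15.03 m/d
q = Ki = 15.03 × 0.01199 = 0.1803 m/d
Seepage velocity v = q / n = 0.1803 / 0.29 = 0.6216 m/d
T = 5 yr × 365 = 1825 d
L = v × T = 0.6216 × 1825 = 1134 m

1130 m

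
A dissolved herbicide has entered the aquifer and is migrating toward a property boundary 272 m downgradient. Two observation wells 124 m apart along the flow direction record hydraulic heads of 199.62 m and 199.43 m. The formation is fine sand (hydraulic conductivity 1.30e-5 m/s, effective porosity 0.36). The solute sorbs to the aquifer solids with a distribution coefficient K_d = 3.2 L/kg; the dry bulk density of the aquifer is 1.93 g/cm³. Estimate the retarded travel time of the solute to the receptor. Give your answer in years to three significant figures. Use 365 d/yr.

2830 years

Hydraulic gradient i = (199.62 − 199.43) / 124 = 0.19 / 124 = 0.001532
K = 1.30e-5 m/s × 86400 s/d = 1.123 m/d
Specific discharge q = 1.123 × 0.001532 = 0.001721 m/d
Seepage velocity v = q / n = 0.001721 / 0.36 = 0.004781 m/d
Retardation R = 1 + ρ_b·K_d/n = 1 + 1.93×3.2/0.36 = 18.16
Contaminant velocity v_c = v/R = 0.004781/18.16 = 2.633e-4 m/d
t = L/v_c = 272/2.633e-4 = 1.033e6 d
   = 1.033e6/365 = 2830 yr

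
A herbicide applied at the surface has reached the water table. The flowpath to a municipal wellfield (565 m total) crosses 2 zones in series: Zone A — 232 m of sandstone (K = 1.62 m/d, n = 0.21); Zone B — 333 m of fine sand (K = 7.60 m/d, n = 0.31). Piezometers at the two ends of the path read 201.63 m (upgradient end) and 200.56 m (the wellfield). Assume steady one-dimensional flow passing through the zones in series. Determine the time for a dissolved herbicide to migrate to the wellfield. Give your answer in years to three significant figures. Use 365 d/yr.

Total head drop ΔH = 201.63 − 200.56 = 1.07 m
Continuity: the same q passes through each zone, so ΔH = q·Σ(L_j/K_j) — the zones act as resistances in series.
Σ(L/K) = 232/1.62 + 333/7.60 = 143.2 + 43.82 = 187.0 d
q = ΔH / Σ(L/K) = 1.07 / 187.0 = 0.005721 m/d (same in every zone)
Zone A: v = q/n = 0.005721/0.21 = 0.02724 m/d → t_A = 232/0.02724 = 8516 d
Zone B: v = q/n = 0.005721/0.31 = 0.01846 m/d → t_B = 333/0.01846 = 18040 d
Total t = 8516 + 18040 = 26560 d
   = 26560 / 365 = 72.8 yr

72.8 years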